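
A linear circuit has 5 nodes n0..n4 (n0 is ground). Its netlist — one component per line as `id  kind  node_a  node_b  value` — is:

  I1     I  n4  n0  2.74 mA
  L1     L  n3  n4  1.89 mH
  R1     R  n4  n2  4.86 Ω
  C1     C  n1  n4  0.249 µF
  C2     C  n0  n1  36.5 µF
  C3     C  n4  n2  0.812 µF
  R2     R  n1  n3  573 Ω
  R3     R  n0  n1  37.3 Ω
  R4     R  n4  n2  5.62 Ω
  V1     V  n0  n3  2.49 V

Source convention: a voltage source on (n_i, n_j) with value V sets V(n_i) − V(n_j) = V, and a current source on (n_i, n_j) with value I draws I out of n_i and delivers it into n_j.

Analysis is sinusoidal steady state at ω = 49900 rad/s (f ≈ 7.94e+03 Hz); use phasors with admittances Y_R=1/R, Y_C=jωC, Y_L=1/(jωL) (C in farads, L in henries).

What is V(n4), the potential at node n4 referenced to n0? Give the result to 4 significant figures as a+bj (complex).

15.19+1.605j V

Element admittances at ω=49900 rad/s:
  I1: injects 0.00274 A into n0 (from n4)
  Y(L1) = 0.000-0.01060j S between n3,n4
  Y(R1) = 0.2058+0.000j S between n4,n2
  Y(C1) = 0.000+0.01243j S between n1,n4
  Y(C2) = 0.000+1.821j S between n0,n1
  Y(C3) = 0.000+0.04052j S between n4,n2
  Y(R2) = 0.001745+0.000j S between n1,n3
  Y(R3) = 0.02681+0.000j S between n0,n1
  Y(R4) = 0.1779+0.000j S between n4,n2
  V1: constraint V(n0)−V(n3) = 2.49
Assemble and solve the 5×5 MNA system:
  V(n1)=0.1027+0.01485j  V(n2)=15.19+1.605j  V(n3)=-2.490+0.000j  V(n4)=15.19+1.605j
  i(V1)=-0.02154+0.1875j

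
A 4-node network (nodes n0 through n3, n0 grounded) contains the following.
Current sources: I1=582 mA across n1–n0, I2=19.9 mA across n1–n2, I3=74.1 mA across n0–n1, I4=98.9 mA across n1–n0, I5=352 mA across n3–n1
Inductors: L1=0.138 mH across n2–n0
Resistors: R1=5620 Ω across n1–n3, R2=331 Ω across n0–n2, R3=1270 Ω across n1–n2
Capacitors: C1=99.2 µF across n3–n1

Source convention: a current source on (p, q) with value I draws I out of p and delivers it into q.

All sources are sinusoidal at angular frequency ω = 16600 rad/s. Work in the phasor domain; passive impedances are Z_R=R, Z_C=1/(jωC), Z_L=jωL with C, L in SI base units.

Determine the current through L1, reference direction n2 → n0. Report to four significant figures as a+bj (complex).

-0.6068+0.004199j A

Element admittances at ω=16600 rad/s:
  I1: injects 0.582 A into n0 (from n1)
  I2: injects 0.0199 A into n2 (from n1)
  I3: injects 0.0741 A into n1 (from n0)
  Y(L1) = 0.000-0.4365j S between n2,n0
  Y(R1) = 0.0001779+0.000j S between n1,n3
  Y(C1) = 0.000+1.647j S between n3,n1
  Y(R2) = 0.003021+0.000j S between n0,n2
  Y(R3) = 0.0007874+0.000j S between n1,n2
  I4: injects 0.0989 A into n0 (from n1)
  I5: injects 0.352 A into n1 (from n3)
Assemble and solve the 3×3 MNA system:
  V(n1)=-795.9-1.390j  V(n2)=-0.009620-1.390j  V(n3)=-795.9-1.176j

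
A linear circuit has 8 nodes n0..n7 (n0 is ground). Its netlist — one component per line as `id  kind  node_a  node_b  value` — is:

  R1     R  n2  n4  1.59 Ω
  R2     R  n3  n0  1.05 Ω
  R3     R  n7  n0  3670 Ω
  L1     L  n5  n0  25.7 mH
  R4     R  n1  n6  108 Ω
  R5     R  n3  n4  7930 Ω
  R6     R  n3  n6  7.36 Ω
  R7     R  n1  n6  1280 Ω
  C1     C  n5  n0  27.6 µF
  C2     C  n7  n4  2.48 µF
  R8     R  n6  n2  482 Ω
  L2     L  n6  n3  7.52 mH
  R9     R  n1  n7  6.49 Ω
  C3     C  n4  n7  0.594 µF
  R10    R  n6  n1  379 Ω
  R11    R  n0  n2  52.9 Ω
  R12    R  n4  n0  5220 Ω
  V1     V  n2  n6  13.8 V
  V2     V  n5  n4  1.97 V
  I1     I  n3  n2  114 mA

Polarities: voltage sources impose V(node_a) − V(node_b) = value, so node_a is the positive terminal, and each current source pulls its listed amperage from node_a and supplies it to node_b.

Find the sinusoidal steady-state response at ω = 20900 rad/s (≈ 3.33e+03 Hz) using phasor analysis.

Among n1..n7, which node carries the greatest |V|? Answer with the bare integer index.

6

MNA unknowns: 7 node voltages V₁..V_7 plus 2 source currents (V1, V2)
R1: Y=0.6289+0.000j on G[2,4]
R2: Y=0.9524+0.000j on G[3,0]
R3: Y=0.0002725+0.000j on G[7,0]
L1: Y=0.000-0.001862j on G[5,0]
R4: Y=0.009259+0.000j on G[1,6]
R5: Y=0.0001261+0.000j on G[3,4]
R6: Y=0.1359+0.000j on G[3,6]
R7: Y=0.0007813+0.000j on G[1,6]
C1: Y=0.000+0.5768j on G[5,0]
C2: Y=0.000+0.05183j on G[7,4]
R8: Y=0.002075+0.000j on G[6,2]
L2: Y=0.000-0.006363j on G[6,3]
R9: Y=0.1541+0.000j on G[1,7]
C3: Y=0.000+0.01241j on G[4,7]
R10: Y=0.002639+0.000j on G[6,1]
R11: Y=0.01890+0.000j on G[0,2]
R12: Y=0.0001916+0.000j on G[4,0]
V1: row V2−V6=13.8, i_V1 at 2,6
V2: row V5−V4=1.97, i_V2 at 5,4
I1: z[3]−=0.114, z[2]+=0.114
solve → V1=-2.613-0.9136j, V2=1.205-2.320j, V3=-1.689-0.2262j, V4=-1.518-2.760j, V5=0.4522-2.760j, V6=-12.59-2.320j, V7=-1.792-0.7978j
aux → i_V1=-1.650-0.2329j, i_V2=-1.587-0.2600j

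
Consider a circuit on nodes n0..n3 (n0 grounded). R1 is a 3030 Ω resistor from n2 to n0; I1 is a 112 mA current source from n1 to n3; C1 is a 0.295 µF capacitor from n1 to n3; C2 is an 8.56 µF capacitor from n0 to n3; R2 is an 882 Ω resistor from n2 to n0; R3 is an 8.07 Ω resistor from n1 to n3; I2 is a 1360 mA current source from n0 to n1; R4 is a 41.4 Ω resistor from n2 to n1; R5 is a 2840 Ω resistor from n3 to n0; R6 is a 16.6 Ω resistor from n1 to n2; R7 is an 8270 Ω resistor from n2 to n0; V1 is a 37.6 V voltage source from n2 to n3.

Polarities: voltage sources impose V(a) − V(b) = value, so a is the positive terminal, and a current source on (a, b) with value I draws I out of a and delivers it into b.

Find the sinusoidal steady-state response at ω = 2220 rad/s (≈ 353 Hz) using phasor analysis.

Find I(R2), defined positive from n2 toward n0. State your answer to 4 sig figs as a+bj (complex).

0.05046-0.07679j A

Apply KCL at each of the 3 non-ground nodes and solve the resulting linear system.
Node n1: branches {I1, C1, R3, I2, R4, R6} → V_1 = 28.13-67.79j
Node n2: branches {R1, R2, R4, R6, R7, V1} → V_2 = 44.50-67.73j
Node n3: branches {I1, C1, C2, R3, R5, V1} → V_3 = 6.903-67.73j
Source currents: i(V1)=-1.453+0.1017j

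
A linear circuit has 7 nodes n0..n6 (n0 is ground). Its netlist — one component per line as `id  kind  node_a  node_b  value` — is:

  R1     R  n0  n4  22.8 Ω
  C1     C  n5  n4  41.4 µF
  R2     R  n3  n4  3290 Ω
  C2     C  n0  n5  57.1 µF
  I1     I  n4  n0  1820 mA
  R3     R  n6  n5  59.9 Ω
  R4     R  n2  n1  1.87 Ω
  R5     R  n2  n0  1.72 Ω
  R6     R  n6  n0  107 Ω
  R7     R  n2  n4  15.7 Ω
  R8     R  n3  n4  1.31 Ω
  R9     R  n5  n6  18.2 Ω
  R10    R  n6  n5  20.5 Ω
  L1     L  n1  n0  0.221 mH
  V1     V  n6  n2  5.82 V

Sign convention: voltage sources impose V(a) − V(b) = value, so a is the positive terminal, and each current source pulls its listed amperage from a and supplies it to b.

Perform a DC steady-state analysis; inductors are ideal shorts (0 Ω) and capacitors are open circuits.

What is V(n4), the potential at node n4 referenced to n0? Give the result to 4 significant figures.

-17.50 V

Apply KCL at each of the 6 non-ground nodes and solve the resulting linear system.
Node n1: branches {R4, L1} → V_1 = 0.000
Node n2: branches {R4, R5, R7, V1} → V_2 = -0.9833
Node n3: branches {R2, R8} → V_3 = -17.50
Node n4: branches {R1, C1, R2, I1, R7, R8} → V_4 = -17.50
Node n5: branches {C1, C2, R3, R9, R10} → V_5 = 4.837
Node n6: branches {R3, R6, R9, R10, V1} → V_6 = 4.837
Source currents: i(L1)=-0.5258, i(V1)=-0.04520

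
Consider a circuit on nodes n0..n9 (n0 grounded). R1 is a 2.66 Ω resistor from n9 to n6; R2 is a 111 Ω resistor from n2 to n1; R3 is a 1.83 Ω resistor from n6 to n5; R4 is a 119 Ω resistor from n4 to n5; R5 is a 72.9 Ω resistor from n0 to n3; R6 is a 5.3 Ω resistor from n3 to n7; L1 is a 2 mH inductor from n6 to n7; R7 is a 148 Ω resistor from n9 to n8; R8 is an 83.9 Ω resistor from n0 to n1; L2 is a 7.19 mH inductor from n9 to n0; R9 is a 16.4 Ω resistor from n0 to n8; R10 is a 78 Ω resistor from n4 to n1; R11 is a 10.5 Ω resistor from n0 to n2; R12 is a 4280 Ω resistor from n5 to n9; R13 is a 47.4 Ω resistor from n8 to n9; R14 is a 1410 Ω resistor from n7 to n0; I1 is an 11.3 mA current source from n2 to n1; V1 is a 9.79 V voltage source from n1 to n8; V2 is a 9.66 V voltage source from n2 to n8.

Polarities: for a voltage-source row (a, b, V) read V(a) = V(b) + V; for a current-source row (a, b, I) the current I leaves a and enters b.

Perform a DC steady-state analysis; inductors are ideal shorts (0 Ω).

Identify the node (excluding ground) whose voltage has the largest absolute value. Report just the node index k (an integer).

MNA unknowns: 9 node voltages V₁..V_9 plus 4 source currents (L1, L2, V1, V2)
R1: Y=0.3759 on G[9,6]
R2: Y=0.009009 on G[2,1]
R3: Y=0.5464 on G[6,5]
R4: Y=0.008403 on G[4,5]
R5: Y=0.01372 on G[0,3]
R6: Y=0.1887 on G[3,7]
L1: row V6−V7=0, i_L1 at 6,7
R7: Y=0.006757 on G[9,8]
R8: Y=0.01192 on G[0,1]
L2: row V9−V0=0, i_L2 at 9,0
R9: Y=0.06098 on G[0,8]
R10: Y=0.01282 on G[4,1]
R11: Y=0.09524 on G[0,2]
R12: Y=0.0002336 on G[5,9]
R13: Y=0.02110 on G[8,9]
R14: Y=0.0007092 on G[7,0]
I1: z[2]−=0.0113, z[1]+=0.0113
V1: row V1−V8=9.79, i_V1 at 1,8
V2: row V2−V8=9.66, i_V2 at 2,8
solve → V1=4.389, V2=4.259, V3=0.05212, V4=2.689, V5=0.09575, V6=0.05591, V7=0.05591, V8=-5.401, V9=0.000
aux → i_L1=0.0007546, i_L2=-0.1294, i_V1=-0.06398, i_V2=-0.4158

8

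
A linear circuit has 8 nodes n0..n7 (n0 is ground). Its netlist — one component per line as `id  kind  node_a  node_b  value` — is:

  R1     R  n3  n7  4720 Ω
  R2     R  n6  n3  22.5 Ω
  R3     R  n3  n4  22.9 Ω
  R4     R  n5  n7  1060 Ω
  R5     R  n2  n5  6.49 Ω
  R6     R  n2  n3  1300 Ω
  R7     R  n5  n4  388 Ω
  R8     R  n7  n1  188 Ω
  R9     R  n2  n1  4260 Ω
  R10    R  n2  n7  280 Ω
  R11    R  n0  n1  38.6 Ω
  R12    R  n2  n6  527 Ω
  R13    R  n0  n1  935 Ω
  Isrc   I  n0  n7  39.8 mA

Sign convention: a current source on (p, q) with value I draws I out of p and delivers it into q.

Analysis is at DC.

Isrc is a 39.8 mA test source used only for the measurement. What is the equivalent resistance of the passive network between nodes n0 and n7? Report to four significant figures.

MNA unknowns: 7 node voltages V₁..V_7
R1: Y=0.0002119 on G[3,7]
R2: Y=0.04444 on G[6,3]
R3: Y=0.04367 on G[3,4]
R4: Y=0.0009434 on G[5,7]
R5: Y=0.1541 on G[2,5]
R6: Y=0.0007692 on G[2,3]
R7: Y=0.002577 on G[5,4]
R8: Y=0.005319 on G[7,1]
R9: Y=0.0002347 on G[2,1]
R10: Y=0.003571 on G[2,7]
R11: Y=0.02591 on G[0,1]
R12: Y=0.001898 on G[2,6]
R13: Y=0.001070 on G[0,1]
Isrc: z[0]−=0.0398, z[7]+=0.0398
solve → V1=1.475, V2=8.315, V3=8.330, V4=8.329, V5=8.317, V6=8.329, V7=8.656

R_eq = 217.5 Ω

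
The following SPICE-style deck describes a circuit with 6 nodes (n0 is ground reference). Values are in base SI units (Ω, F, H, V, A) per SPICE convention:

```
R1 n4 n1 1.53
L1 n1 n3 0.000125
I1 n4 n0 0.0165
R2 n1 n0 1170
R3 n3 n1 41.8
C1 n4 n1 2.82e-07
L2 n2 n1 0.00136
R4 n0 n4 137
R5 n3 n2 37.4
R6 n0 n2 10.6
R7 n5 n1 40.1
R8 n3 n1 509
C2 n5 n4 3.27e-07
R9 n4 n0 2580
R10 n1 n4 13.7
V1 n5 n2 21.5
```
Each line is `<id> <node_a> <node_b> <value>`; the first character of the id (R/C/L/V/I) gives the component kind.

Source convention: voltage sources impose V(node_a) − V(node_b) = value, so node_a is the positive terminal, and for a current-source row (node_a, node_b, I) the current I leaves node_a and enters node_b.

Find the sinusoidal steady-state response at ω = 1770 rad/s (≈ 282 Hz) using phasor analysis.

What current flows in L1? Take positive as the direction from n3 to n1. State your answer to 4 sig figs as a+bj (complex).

Apply KCL at each of the 5 non-ground nodes and solve the resulting linear system.
Node n1: branches {R1, L1, R2, R3, C1, L2, R7, R8, R10} → V_1 = -0.02389+1.132j
Node n2: branches {L2, R5, R6, V1} → V_2 = -0.1710-0.1029j
Node n3: branches {L1, R3, R5, R8} → V_3 = -0.01659+1.131j
Node n4: branches {R1, I1, C1, R4, C2, R9, R10} → V_4 = -0.04513+1.137j
Node n5: branches {R7, C2, V1} → V_5 = 21.33-0.1029j
Source currents: i(V1)=-0.5332+0.01842j

-0.004318-0.03296j A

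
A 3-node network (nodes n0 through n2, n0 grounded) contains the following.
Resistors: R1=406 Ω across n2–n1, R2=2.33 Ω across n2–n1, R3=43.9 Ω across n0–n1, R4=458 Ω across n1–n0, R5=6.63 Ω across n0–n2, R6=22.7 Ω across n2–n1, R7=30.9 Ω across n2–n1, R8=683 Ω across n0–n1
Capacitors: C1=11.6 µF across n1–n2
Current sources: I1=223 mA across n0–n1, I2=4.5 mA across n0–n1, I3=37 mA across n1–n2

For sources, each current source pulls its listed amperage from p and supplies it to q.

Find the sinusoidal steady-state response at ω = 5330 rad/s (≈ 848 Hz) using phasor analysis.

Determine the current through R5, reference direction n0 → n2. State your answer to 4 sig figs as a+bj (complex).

-0.1870-0.0007630j A

MNA unknowns: 2 node voltages V₁..V_2
R1: Y=0.002463+0.000j on G[2,1]
R2: Y=0.4292+0.000j on G[2,1]
R3: Y=0.02278+0.000j on G[0,1]
R4: Y=0.002183+0.000j on G[1,0]
R5: Y=0.1508+0.000j on G[0,2]
R6: Y=0.04405+0.000j on G[2,1]
R7: Y=0.03236+0.000j on G[2,1]
C1: Y=0.000+0.06183j on G[1,2]
I1: z[0]−=0.223, z[1]+=0.223
I2: z[0]−=0.0045, z[1]+=0.0045
R8: Y=0.001464+0.000j on G[0,1]
I3: z[1]−=0.037, z[2]+=0.037
solve → V1=1.531-0.02887j, V2=1.240+0.005059j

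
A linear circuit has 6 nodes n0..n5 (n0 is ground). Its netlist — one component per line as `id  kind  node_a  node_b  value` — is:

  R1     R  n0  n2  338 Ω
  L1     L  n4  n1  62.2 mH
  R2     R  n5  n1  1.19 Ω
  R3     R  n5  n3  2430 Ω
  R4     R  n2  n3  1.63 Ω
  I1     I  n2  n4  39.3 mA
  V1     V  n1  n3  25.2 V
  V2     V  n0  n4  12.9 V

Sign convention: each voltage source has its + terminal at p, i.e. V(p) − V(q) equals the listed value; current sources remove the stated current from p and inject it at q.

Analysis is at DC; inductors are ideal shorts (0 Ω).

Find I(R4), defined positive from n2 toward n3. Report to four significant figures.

MNA unknowns: 5 node voltages V₁..V_5 plus 3 source currents (L1, V1, V2)
R1: Y=0.002959 on G[0,2]
L1: row V4−V1=0, i_L1 at 4,1
R2: Y=0.8403 on G[5,1]
R3: Y=0.0004115 on G[5,3]
R4: Y=0.6135 on G[2,3]
I1: z[2]−=0.0393, z[4]+=0.0393
V1: row V1−V3=25.2, i_V1 at 1,3
V2: row V0−V4=12.9, i_V2 at 0,4
solve → V1=-12.90, V2=-37.98, V3=-38.10, V4=-12.90, V5=-12.91
aux → i_L1=-0.07307, i_V1=-0.08343, i_V2=-0.1124

0.07307 A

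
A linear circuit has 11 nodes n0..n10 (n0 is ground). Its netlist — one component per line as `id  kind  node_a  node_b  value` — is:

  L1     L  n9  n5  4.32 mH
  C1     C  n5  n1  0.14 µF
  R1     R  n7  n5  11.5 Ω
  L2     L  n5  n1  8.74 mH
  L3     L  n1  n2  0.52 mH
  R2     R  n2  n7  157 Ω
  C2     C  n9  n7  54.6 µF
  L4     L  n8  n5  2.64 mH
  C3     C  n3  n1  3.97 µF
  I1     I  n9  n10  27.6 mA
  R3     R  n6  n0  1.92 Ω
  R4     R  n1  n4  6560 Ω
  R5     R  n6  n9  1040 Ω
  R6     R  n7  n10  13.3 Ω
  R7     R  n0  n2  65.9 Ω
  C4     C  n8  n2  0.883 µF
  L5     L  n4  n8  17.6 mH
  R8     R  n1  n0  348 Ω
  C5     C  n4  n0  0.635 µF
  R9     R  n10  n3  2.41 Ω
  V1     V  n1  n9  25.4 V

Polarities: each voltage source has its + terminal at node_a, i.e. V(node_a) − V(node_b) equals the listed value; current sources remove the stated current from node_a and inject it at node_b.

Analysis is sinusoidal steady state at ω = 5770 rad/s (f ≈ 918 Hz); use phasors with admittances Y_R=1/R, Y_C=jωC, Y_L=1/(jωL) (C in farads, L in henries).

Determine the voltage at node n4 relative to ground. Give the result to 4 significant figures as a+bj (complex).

-37.23+11.61j V

Apply KCL at each of the 10 non-ground nodes and solve the resulting linear system.
Node n1: branches {C1, L2, L3, C3, R4, R8, V1} → V_1 = 2.920+7.681j
Node n2: branches {L3, R2, R7, C4} → V_2 = 3.672+7.048j
Node n3: branches {C3, R9} → V_3 = -18.39+13.84j
Node n4: branches {R4, L5, C5} → V_4 = -37.23+11.61j
Node n5: branches {L1, C1, R1, L2, L4} → V_5 = -19.26+5.956j
Node n6: branches {R3, R5} → V_6 = -0.04143+0.01415j
Node n7: branches {R1, R2, C2, R6} → V_7 = -20.97+6.175j
Node n8: branches {L4, C4, L5} → V_8 = -23.44+6.668j
Node n9: branches {L1, C2, I1, R5, V1} → V_9 = -22.48+7.681j
Node n10: branches {I1, R6, R9} → V_10 = -18.73+12.67j
Source currents: i(V1)=-0.3992-0.3382j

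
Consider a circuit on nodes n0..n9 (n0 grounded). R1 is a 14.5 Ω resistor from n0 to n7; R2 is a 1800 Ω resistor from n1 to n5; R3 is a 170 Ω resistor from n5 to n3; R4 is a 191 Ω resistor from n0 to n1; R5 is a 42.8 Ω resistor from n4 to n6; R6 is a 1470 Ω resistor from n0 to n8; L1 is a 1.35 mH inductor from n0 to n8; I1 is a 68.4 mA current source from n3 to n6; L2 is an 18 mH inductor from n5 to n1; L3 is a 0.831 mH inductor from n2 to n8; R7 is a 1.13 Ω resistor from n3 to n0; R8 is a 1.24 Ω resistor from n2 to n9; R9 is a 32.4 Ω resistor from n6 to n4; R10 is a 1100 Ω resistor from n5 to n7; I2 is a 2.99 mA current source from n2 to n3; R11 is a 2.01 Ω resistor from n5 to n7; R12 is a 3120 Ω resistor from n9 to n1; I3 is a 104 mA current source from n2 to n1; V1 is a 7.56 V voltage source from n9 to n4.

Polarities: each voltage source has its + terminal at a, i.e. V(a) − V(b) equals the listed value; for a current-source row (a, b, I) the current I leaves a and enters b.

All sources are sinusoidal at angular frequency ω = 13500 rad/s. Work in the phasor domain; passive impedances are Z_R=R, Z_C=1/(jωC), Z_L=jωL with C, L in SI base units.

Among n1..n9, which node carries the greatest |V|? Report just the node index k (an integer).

Element admittances at ω=13500 rad/s:
  Y(R1) = 0.06897+0.000j S between n0,n7
  Y(R2) = 0.0005556+0.000j S between n1,n5
  Y(R3) = 0.005882+0.000j S between n5,n3
  Y(R4) = 0.005236+0.000j S between n0,n1
  Y(R5) = 0.02336+0.000j S between n4,n6
  Y(R6) = 0.0006803+0.000j S between n0,n8
  Y(L1) = 0.000-0.05487j S between n0,n8
  I1: injects 0.0684 A into n6 (from n3)
  Y(L2) = 0.000-0.004115j S between n5,n1
  Y(L3) = 0.000-0.08914j S between n2,n8
  Y(R7) = 0.8850+0.000j S between n3,n0
  Y(R8) = 0.8065+0.000j S between n2,n9
  Y(R9) = 0.03086+0.000j S between n6,n4
  Y(R10) = 0.0009091+0.000j S between n5,n7
  I2: injects 0.00299 A into n3 (from n2)
  Y(R11) = 0.4975+0.000j S between n5,n7
  Y(R12) = 0.0003205+0.000j S between n9,n1
  I3: injects 0.104 A into n1 (from n2)
  V1: constraint V(n9)−V(n4) = 7.56
Assemble and solve the 10×10 MNA system:
  V(n1)=11.69+7.369j  V(n2)=-0.08705-1.025j  V(n3)=-0.06959-0.004103j  V(n4)=-7.558-1.022j  V(n5)=0.5814-0.6213j  V(n6)=-6.296-1.022j  V(n7)=0.5108-0.5458j  V(n8)=-0.05688-0.6343j  V(n9)=0.002409-1.022j
  i(V1)=-0.06840+0.000j

1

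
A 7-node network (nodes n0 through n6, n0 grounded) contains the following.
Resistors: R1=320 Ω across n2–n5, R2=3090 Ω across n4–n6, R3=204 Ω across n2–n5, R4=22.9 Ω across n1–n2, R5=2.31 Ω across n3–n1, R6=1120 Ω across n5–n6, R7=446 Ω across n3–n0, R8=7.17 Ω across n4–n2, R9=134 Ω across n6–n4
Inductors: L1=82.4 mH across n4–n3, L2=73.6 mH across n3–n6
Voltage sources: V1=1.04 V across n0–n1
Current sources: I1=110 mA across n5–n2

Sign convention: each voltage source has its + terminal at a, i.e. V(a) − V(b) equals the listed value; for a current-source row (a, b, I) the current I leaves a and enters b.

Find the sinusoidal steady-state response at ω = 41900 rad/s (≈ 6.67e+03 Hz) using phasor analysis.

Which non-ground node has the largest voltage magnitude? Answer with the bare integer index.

5

MNA unknowns: 6 node voltages V₁..V_6 plus 1 source current (V1)
R1: Y=0.003125+0.000j on G[2,5]
L1: Y=0.000-0.0002896j on G[4,3]
R2: Y=0.0003236+0.000j on G[4,6]
R3: Y=0.004902+0.000j on G[2,5]
L2: Y=0.000-0.0003243j on G[3,6]
R4: Y=0.04367+0.000j on G[1,2]
R5: Y=0.4329+0.000j on G[3,1]
R6: Y=0.0008929+0.000j on G[5,6]
R7: Y=0.002242+0.000j on G[3,0]
R8: Y=0.1395+0.000j on G[4,2]
R9: Y=0.007463+0.000j on G[6,4]
V1: row V0−V1=1.04, i_V1 at 0,1
I1: z[5]−=0.11, z[2]+=0.11
solve → V1=-1.040+0.000j, V2=-1.039-0.01052j, V3=-1.035+0.001055j, V4=-1.110-0.01350j, V5=-13.51-0.01588j, V6=-2.383-0.06413j
aux → i_V1=-0.002320+2.366e-06j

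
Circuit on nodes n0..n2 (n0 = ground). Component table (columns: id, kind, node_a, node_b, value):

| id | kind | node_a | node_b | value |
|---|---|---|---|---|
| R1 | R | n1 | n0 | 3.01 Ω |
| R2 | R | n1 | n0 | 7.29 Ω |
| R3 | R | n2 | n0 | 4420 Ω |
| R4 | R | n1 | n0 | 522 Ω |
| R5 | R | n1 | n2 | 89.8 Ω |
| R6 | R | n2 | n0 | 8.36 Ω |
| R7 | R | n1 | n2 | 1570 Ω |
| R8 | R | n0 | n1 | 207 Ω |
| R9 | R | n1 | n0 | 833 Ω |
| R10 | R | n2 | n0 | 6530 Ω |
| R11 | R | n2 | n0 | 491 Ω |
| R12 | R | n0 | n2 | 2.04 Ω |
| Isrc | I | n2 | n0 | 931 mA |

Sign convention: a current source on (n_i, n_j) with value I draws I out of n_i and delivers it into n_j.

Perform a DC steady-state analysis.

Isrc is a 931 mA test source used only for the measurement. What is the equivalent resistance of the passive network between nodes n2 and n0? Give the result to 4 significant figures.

Element admittances at DC:
  Y(R1) = 0.3322 S between n1,n0
  Y(R2) = 0.1372 S between n1,n0
  Y(R3) = 0.0002262 S between n2,n0
  Y(R4) = 0.001916 S between n1,n0
  Y(R5) = 0.01114 S between n1,n2
  Y(R6) = 0.1196 S between n2,n0
  Y(R7) = 0.0006369 S between n1,n2
  Y(R8) = 0.004831 S between n0,n1
  Y(R9) = 0.001200 S between n1,n0
  Y(R10) = 0.0001531 S between n2,n0
  Y(R11) = 0.002037 S between n2,n0
  Y(R12) = 0.4902 S between n0,n2
  Isrc: injects 0.931 A into n0 (from n2)
Assemble and solve the 2×2 MNA system:
  V(n1)=-0.03593  V(n2)=-1.493

R_eq = 1.603 Ω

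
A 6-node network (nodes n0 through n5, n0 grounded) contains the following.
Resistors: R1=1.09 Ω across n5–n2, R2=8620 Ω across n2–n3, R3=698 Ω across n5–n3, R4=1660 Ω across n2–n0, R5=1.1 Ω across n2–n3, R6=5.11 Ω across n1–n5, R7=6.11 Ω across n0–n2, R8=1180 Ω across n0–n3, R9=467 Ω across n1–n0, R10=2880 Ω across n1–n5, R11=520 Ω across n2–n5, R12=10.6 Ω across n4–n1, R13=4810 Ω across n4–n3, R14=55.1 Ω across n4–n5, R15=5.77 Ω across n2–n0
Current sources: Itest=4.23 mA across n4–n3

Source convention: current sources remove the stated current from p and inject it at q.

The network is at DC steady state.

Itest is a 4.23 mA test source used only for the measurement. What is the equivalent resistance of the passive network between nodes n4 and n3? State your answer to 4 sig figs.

MNA unknowns: 5 node voltages V₁..V_5
R1: Y=0.9174 on G[5,2]
R2: Y=0.0001160 on G[2,3]
R3: Y=0.001433 on G[5,3]
R4: Y=0.0006024 on G[2,0]
R5: Y=0.9091 on G[2,3]
R6: Y=0.1957 on G[1,5]
R7: Y=0.1637 on G[0,2]
R8: Y=0.0008475 on G[0,3]
R9: Y=0.002141 on G[1,0]
R10: Y=0.0003472 on G[1,5]
R11: Y=0.001923 on G[2,5]
R12: Y=0.09434 on G[4,1]
R13: Y=0.0002079 on G[4,3]
R14: Y=0.01815 on G[4,5]
R15: Y=0.1733 on G[2,0]
Itest: z[4]−=0.00423, z[3]+=0.00423
solve → V1=-0.02093, V2=0.0001209, V3=0.004741, V4=-0.05576, V5=-0.004403

R_eq = 14.30 Ω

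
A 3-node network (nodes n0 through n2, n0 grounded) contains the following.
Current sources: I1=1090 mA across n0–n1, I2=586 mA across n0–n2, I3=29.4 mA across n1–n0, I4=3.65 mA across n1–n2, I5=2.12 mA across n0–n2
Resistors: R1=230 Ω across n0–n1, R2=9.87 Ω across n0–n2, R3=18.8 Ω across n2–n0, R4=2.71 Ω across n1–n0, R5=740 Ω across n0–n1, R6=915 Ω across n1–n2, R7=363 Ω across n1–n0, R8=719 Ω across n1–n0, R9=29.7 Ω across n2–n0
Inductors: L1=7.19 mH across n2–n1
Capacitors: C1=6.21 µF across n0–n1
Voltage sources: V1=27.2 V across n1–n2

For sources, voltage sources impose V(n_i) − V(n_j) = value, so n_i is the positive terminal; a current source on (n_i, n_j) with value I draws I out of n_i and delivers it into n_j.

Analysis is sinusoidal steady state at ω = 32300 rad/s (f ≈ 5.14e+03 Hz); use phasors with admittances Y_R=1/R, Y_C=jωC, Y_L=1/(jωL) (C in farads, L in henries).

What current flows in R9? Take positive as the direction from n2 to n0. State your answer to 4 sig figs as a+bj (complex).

-0.5587-0.1263j A

Apply KCL at each of the 2 non-ground nodes and solve the resulting linear system.
Node n1: branches {I1, R1, R4, R5, L1, R6, I3, I4, R7, C1, R8, V1} → V_1 = 10.61-3.752j
Node n2: branches {I2, R2, R3, L1, R6, I4, I5, R9, V1} → V_2 = -16.59-3.752j
Source currents: i(V1)=-3.744-0.5890j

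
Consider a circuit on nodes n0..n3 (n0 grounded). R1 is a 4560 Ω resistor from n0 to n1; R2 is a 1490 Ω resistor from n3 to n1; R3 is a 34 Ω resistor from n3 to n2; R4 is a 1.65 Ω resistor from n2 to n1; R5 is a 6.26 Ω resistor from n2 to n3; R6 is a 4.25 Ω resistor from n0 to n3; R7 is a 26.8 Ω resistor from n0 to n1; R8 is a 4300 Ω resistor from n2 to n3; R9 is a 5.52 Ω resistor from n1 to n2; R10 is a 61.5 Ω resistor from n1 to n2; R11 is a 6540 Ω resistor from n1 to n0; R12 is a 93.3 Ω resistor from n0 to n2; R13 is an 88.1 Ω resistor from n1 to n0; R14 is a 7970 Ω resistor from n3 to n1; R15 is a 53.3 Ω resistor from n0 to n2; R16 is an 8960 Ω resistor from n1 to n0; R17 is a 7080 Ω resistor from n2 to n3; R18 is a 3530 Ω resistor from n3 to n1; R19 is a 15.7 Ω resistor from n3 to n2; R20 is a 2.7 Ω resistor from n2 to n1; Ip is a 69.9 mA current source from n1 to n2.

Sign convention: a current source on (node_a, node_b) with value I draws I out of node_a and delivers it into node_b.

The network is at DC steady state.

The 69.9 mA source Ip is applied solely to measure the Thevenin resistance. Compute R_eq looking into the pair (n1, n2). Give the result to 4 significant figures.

MNA unknowns: 3 node voltages V₁..V_3
R1: Y=0.0002193 on G[0,1]
R2: Y=0.0006711 on G[3,1]
R3: Y=0.02941 on G[3,2]
R4: Y=0.6061 on G[2,1]
R5: Y=0.1597 on G[2,3]
R6: Y=0.2353 on G[0,3]
R7: Y=0.03731 on G[0,1]
R8: Y=0.0002326 on G[2,3]
R9: Y=0.1812 on G[1,2]
R10: Y=0.01626 on G[1,2]
R11: Y=0.0001529 on G[1,0]
R12: Y=0.01072 on G[0,2]
R13: Y=0.01135 on G[1,0]
R14: Y=0.0001255 on G[3,1]
R15: Y=0.01876 on G[0,2]
R16: Y=0.0001116 on G[1,0]
R17: Y=0.0001412 on G[2,3]
R18: Y=0.0002833 on G[3,1]
R19: Y=0.06369 on G[3,2]
R20: Y=0.3704 on G[2,1]
Ip: z[1]−=0.0699, z[2]+=0.0699
solve → V1=-0.04342, V2=0.01426, V3=0.007282

R_eq = 0.8252 Ω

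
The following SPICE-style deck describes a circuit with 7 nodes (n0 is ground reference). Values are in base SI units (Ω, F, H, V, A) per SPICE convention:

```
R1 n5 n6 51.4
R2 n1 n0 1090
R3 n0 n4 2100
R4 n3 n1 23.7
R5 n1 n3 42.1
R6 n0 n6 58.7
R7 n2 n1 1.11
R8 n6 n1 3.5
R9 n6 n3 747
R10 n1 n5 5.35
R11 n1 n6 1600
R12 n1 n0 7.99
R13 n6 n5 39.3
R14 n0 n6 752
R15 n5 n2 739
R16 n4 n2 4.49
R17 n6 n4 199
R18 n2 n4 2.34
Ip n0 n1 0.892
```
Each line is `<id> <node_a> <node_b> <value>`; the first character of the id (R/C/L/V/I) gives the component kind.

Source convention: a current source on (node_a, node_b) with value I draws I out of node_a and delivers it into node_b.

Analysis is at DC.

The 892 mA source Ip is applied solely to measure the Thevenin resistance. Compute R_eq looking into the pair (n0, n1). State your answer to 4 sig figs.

R_eq = 6.947 Ω

Apply KCL at each of the 6 non-ground nodes and solve the resulting linear system.
Node n1: branches {R2, R4, R5, R7, R8, R10, R11, R12, Ip} → V_1 = 6.197
Node n2: branches {R7, R15, R16, R18} → V_2 = 6.192
Node n3: branches {R4, R5, R9} → V_3 = 6.190
Node n4: branches {R3, R16, R17, R18} → V_4 = 6.185
Node n5: branches {R1, R10, R13, R15} → V_5 = 6.134
Node n6: branches {R1, R6, R8, R9, R11, R13, R14, R17} → V_6 = 5.869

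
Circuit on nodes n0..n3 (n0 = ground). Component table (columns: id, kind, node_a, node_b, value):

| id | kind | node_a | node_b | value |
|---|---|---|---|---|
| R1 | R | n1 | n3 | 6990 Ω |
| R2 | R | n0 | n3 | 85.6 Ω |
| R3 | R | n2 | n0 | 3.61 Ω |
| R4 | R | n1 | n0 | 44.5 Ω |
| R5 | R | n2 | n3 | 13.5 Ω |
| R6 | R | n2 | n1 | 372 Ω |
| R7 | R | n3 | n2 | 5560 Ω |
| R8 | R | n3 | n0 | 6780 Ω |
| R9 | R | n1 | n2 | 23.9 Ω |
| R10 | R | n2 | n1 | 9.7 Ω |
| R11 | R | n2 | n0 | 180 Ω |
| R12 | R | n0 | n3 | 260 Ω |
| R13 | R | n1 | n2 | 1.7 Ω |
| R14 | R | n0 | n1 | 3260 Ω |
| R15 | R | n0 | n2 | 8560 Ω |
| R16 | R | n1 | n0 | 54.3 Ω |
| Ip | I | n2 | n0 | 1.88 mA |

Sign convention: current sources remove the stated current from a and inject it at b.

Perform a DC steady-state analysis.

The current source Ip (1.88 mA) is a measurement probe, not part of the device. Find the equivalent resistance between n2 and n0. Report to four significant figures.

R_eq = 2.988 Ω

Element admittances at DC:
  Y(R1) = 0.0001431 S between n1,n3
  Y(R2) = 0.01168 S between n0,n3
  Y(R3) = 0.2770 S between n2,n0
  Y(R4) = 0.02247 S between n1,n0
  Y(R5) = 0.07407 S between n2,n3
  Y(R6) = 0.002688 S between n2,n1
  Y(R7) = 0.0001799 S between n3,n2
  Y(R8) = 0.0001475 S between n3,n0
  Y(R9) = 0.04184 S between n1,n2
  Y(R10) = 0.1031 S between n2,n1
  Y(R11) = 0.005556 S between n2,n0
  Y(R12) = 0.003846 S between n0,n3
  Y(R13) = 0.5882 S between n1,n2
  Y(R14) = 0.0003067 S between n0,n1
  Y(R15) = 0.0001168 S between n0,n2
  Y(R16) = 0.01842 S between n1,n0
  Ip: injects 0.00188 A into n0 (from n2)
Assemble and solve the 3×3 MNA system:
  V(n1)=-0.005320  V(n2)=-0.005618  V(n3)=-0.004640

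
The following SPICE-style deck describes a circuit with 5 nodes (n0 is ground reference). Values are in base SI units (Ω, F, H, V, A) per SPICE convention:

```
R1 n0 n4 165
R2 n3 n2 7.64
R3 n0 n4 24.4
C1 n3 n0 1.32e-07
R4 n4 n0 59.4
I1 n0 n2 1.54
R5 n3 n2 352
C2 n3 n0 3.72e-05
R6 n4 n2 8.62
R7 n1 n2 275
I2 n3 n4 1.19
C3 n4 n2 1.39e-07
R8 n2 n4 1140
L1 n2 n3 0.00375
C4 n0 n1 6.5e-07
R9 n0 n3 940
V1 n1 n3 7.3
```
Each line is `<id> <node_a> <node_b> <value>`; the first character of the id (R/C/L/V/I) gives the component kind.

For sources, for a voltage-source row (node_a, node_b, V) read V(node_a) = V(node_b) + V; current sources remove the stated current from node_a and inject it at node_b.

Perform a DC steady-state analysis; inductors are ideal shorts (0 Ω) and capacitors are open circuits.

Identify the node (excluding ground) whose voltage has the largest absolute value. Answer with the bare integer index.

1

Element admittances at DC:
  Y(R1) = 0.006061 S between n0,n4
  Y(R2) = 0.1309 S between n3,n2
  Y(R3) = 0.04098 S between n0,n4
  Y(C1) = 0.000 S between n3,n0
  Y(R4) = 0.01684 S between n4,n0
  I1: injects 1.54 A into n2 (from n0)
  Y(R5) = 0.002841 S between n3,n2
  Y(C2) = 0.000 S between n3,n0
  Y(R6) = 0.1160 S between n4,n2
  Y(R7) = 0.003636 S between n1,n2
  I2: injects 1.19 A into n4 (from n3)
  Y(C3) = 0.000 S between n4,n2
  Y(R8) = 0.0008772 S between n2,n4
  L1: short n2↔n3 (DC inductor)
  Y(C4) = 0.000 S between n0,n1
  Y(R9) = 0.001064 S between n0,n3
  V1: constraint V(n1)−V(n3) = 7.3
Assemble and solve the 6×6 MNA system:
  V(n1)=33.72  V(n2)=26.42  V(n3)=26.42  V(n4)=23.67
  i(L1)=1.245  i(V1)=-0.02655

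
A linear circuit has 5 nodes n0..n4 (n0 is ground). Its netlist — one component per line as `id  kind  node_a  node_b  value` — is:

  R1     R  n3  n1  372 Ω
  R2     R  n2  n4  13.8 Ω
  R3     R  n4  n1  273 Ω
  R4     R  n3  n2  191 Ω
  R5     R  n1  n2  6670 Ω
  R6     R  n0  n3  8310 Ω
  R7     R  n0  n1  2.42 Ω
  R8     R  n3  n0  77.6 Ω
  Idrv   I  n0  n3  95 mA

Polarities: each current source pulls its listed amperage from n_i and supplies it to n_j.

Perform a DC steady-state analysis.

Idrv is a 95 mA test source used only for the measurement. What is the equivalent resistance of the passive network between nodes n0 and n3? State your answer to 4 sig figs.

R_eq = 56.23 Ω

Apply KCL at each of the 4 non-ground nodes and solve the resulting linear system.
Node n1: branches {R1, R3, R5, R7} → V_1 = 0.06177
Node n2: branches {R2, R4, R5} → V_2 = 3.177
Node n3: branches {R1, R4, R6, R8, Idrv} → V_3 = 5.342
Node n4: branches {R2, R3} → V_4 = 3.027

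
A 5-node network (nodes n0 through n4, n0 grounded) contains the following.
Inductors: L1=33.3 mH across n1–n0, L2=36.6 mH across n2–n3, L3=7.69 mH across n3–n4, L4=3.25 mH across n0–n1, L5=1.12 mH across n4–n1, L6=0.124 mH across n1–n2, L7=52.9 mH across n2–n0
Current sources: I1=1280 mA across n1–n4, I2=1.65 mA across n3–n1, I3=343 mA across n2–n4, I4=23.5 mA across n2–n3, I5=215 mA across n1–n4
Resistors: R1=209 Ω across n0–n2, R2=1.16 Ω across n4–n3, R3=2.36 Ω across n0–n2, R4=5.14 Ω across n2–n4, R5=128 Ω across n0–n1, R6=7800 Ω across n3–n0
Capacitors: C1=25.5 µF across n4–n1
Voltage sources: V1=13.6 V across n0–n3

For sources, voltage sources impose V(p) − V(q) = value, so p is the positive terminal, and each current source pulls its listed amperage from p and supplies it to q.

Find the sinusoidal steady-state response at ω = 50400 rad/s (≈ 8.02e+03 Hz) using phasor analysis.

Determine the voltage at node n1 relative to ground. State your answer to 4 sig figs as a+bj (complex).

-12.29-0.04915j V

Apply KCL at each of the 4 non-ground nodes and solve the resulting linear system.
Node n1: branches {L1, I1, I2, C1, L4, R5, L5, L6, I5} → V_1 = -12.29-0.04915j
Node n2: branches {R1, I3, L2, R3, R4, I4, L6, L7} → V_2 = -4.553+1.702j
Node n3: branches {I2, L2, R2, L3, R6, I4, V1} → V_3 = -13.60+0.000j
Node n4: branches {I1, I3, C1, R2, L3, R4, L5, I5} → V_4 = -11.25-0.9303j
Source currents: i(V1)=-2.048+0.8129j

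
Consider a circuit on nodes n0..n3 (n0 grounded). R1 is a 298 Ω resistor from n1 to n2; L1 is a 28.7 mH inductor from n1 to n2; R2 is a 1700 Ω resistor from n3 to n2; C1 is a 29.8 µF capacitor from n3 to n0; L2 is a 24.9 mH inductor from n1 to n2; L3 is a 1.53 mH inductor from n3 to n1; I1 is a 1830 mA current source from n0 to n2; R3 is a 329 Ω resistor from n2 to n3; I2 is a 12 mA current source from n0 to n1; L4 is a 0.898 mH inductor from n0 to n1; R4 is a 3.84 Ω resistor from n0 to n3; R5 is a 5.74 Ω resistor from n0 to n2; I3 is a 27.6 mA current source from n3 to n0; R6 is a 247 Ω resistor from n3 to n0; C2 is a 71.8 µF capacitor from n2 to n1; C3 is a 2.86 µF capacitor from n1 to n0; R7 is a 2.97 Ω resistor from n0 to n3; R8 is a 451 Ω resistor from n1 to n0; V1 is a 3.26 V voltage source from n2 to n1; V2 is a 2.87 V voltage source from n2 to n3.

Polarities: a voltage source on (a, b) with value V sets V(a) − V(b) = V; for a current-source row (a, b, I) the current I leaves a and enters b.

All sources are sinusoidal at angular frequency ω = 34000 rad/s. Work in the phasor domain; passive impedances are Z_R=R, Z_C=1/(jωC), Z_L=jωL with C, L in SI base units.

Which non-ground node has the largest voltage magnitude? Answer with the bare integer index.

Element admittances at ω=34000 rad/s:
  Y(R1) = 0.003356+0.000j S between n1,n2
  Y(L1) = 0.000-0.001025j S between n1,n2
  Y(R2) = 0.0005882+0.000j S between n3,n2
  Y(C1) = 0.000+1.013j S between n3,n0
  Y(L2) = 0.000-0.001181j S between n1,n2
  Y(L3) = 0.000-0.01922j S between n3,n1
  I1: injects 1.83 A into n2 (from n0)
  Y(R3) = 0.003040+0.000j S between n2,n3
  I2: injects 0.012 A into n1 (from n0)
  Y(L4) = 0.000-0.03275j S between n0,n1
  Y(R4) = 0.2604+0.000j S between n0,n3
  Y(R5) = 0.1742+0.000j S between n0,n2
  I3: injects 0.0276 A into n0 (from n3)
  Y(R6) = 0.004049+0.000j S between n3,n0
  Y(C2) = 0.000+2.441j S between n2,n1
  Y(C3) = 0.000+0.09724j S between n1,n0
  Y(R7) = 0.3367+0.000j S between n0,n3
  Y(R8) = 0.002217+0.000j S between n1,n0
  V1: constraint V(n2)−V(n1) = 3.26
  V2: constraint V(n2)−V(n3) = 2.87
Assemble and solve the 5×5 MNA system:
  V(n1)=0.2045-0.7915j  V(n2)=3.464-0.7915j  V(n3)=0.5945-0.7915j
  i(V1)=0.02856-7.932j  i(V2)=1.177+0.1190j

2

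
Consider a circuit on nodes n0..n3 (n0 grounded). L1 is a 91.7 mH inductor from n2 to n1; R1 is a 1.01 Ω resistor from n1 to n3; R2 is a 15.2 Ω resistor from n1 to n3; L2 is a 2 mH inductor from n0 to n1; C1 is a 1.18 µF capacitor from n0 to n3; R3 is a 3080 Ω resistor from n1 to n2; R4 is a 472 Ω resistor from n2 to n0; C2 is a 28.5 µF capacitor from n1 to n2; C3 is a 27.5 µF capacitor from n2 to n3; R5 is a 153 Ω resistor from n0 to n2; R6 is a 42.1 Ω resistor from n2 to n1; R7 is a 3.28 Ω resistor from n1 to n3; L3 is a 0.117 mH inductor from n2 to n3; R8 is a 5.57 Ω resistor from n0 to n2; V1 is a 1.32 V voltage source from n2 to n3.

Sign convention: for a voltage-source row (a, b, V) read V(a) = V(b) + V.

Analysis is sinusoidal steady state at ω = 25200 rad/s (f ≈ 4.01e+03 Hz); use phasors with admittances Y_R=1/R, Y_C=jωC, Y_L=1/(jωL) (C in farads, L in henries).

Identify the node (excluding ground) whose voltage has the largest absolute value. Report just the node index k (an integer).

3

MNA unknowns: 3 node voltages V₁..V_3 plus 1 source current (V1)
L1: Y=0.000-0.0004327j on G[2,1]
R1: Y=0.9901+0.000j on G[1,3]
R2: Y=0.06579+0.000j on G[1,3]
L2: Y=0.000-0.01984j on G[0,1]
C1: Y=0.000+0.02974j on G[0,3]
R3: Y=0.0003247+0.000j on G[1,2]
R4: Y=0.002119+0.000j on G[2,0]
C2: Y=0.000+0.7182j on G[1,2]
C3: Y=0.000+0.6930j on G[2,3]
R5: Y=0.006536+0.000j on G[0,2]
R6: Y=0.02375+0.000j on G[2,1]
R7: Y=0.3049+0.000j on G[1,3]
L3: Y=0.000-0.3392j on G[2,3]
R8: Y=0.1795+0.000j on G[0,2]
V1: row V2−V3=1.32, i_V1 at 2,3
solve → V1=-1.085+0.6233j, V2=-0.04960+0.1020j, V3=-1.370+0.1020j
aux → i_V1=-0.3898-1.217j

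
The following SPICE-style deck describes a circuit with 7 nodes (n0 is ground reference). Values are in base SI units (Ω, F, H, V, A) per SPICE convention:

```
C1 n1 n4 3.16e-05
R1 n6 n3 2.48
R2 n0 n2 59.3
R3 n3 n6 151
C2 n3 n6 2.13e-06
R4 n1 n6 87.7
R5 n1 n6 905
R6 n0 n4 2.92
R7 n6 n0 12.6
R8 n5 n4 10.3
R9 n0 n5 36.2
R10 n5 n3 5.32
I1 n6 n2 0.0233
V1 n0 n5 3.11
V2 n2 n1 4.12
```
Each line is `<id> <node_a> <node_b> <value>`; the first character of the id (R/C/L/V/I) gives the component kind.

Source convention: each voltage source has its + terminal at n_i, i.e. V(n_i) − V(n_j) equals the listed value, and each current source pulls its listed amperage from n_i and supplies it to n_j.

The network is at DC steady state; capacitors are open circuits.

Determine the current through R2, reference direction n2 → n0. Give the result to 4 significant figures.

Apply KCL at each of the 6 non-ground nodes and solve the resulting linear system.
Node n1: branches {C1, R4, R5, V2} → V_1 = -2.449
Node n2: branches {R2, I1, V2} → V_2 = 1.671
Node n3: branches {R1, R3, C2, R10} → V_3 = -2.390
Node n4: branches {C1, R6, R8} → V_4 = -0.6869
Node n5: branches {R8, R9, R10, V1} → V_5 = -3.110
Node n6: branches {R1, R3, C2, R4, R5, R7, I1} → V_6 = -2.060
Source currents: i(V1)=-0.4565, i(V2)=-0.004871

0.02817 A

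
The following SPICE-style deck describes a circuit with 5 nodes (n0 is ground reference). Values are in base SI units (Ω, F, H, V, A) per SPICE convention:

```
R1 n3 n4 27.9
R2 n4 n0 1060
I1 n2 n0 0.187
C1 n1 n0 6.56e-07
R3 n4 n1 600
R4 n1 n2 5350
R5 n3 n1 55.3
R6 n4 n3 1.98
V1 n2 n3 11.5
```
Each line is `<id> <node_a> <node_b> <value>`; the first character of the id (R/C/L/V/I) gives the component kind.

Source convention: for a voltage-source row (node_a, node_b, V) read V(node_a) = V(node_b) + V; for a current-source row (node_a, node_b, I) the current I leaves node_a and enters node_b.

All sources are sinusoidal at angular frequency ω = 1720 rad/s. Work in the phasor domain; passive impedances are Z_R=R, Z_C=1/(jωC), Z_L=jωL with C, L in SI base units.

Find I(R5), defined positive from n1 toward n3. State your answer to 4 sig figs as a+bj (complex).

Element admittances at ω=1720 rad/s:
  Y(R1) = 0.03584+0.000j S between n3,n4
  Y(R2) = 0.0009434+0.000j S between n4,n0
  I1: injects 0.187 A into n0 (from n2)
  Y(C1) = 0.000+0.001128j S between n1,n0
  Y(R3) = 0.001667+0.000j S between n4,n1
  Y(R4) = 0.0001869+0.000j S between n1,n2
  Y(R5) = 0.01808+0.000j S between n3,n1
  Y(R6) = 0.5051+0.000j S between n4,n3
  V1: constraint V(n2)−V(n3) = 11.5
Assemble and solve the 5×5 MNA system:
  V(n1)=-77.11+96.72j  V(n2)=-71.20+92.37j  V(n3)=-82.70+92.37j  V(n4)=-82.54+92.22j
  i(V1)=-0.1881+0.0008134j

0.1012+0.07869j A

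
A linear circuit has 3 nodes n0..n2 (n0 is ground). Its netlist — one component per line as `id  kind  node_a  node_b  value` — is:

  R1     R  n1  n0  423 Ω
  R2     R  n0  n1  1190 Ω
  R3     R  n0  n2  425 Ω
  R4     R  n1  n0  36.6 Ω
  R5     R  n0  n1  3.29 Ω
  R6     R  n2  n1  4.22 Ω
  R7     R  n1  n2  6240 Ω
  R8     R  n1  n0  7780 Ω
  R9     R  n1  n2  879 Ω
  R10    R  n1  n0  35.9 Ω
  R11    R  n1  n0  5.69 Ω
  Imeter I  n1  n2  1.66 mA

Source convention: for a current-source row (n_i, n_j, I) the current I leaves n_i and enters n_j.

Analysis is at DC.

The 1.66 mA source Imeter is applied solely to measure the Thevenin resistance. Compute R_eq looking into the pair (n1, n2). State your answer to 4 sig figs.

R_eq = 4.156 Ω

Element admittances at DC:
  Y(R1) = 0.002364 S between n1,n0
  Y(R2) = 0.0008403 S between n0,n1
  Y(R3) = 0.002353 S between n0,n2
  Y(R4) = 0.02732 S between n1,n0
  Y(R5) = 0.3040 S between n0,n1
  Y(R6) = 0.2370 S between n2,n1
  Y(R7) = 0.0001603 S between n1,n2
  Y(R8) = 0.0001285 S between n1,n0
  Y(R9) = 0.001138 S between n1,n2
  Y(R10) = 0.02786 S between n1,n0
  Y(R11) = 0.1757 S between n1,n0
  Imeter: injects 0.00166 A into n2 (from n1)
Assemble and solve the 2×2 MNA system:
  V(n1)=-3.003e-05  V(n2)=0.006869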